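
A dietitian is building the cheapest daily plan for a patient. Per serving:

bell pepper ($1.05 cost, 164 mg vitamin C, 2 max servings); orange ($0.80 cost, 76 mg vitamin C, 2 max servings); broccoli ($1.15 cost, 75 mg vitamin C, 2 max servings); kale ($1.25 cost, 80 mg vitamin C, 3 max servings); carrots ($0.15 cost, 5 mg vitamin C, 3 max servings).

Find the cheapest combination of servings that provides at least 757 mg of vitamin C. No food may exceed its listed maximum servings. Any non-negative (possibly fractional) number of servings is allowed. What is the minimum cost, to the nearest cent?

Cost per mg of vitamin C: bell pepper $0.0064, orange $0.0105, broccoli $0.0153, kale $0.0156, carrots $0.0300.
Take 2 servings of bell pepper: +328.0 mg vitamin C for $2.10 (total $2.10, still need 429.0 mg).
Take 2 servings of orange: +152.0 mg vitamin C for $1.60 (total $3.70, still need 277.0 mg).
Take 2 servings of broccoli: +150.0 mg vitamin C for $2.30 (total $6.00, still need 127.0 mg).
Take 1.587 servings of kale: +127.0 mg vitamin C for $1.98 (total $7.98, still need 0.0 mg).
Filling from the cheapest source first is optimal under one linear minimum: $7.98.

$7.98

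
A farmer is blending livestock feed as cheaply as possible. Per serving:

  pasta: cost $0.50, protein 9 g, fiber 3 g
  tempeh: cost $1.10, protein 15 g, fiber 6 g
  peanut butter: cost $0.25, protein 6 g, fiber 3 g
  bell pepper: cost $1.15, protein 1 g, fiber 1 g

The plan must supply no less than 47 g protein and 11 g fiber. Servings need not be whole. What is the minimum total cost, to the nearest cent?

A basic optimal solution has at most two foods positive. Try each food alone and each pair with both targets met exactly.
pasta only: max(47/9, 11/3) = 5.222 servings → $2.61.
tempeh only: max(47/15, 11/6) = 3.133 servings → $3.45.
peanut butter only: max(47/6, 11/3) = 7.833 servings → $1.96.
bell pepper only: max(47/1, 11/1) = 47 servings → $54.05.
pasta + tempeh with both targets exact would need a negative amount; discard.
pasta + peanut butter with both targets exact would need a negative amount; discard.
pasta + bell pepper: the both-tight solution has a negative serving — not a feasible corner.
tempeh + peanut butter: intersection lies outside the first quadrant.
tempeh + bell pepper: the both-tight solution has a negative serving — not a feasible corner.
peanut butter + bell pepper with both targets exact would need a negative amount; discard.
The minimum over all feasible corners is $1.96.

$1.96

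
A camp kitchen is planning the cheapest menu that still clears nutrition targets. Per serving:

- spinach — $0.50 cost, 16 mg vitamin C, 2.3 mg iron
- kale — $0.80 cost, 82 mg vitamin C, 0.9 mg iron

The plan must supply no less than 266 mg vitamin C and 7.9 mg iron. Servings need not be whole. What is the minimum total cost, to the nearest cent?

Compare the cost at each extreme point of the feasible region.
spinach only: max(266/16, 7.9/2.3) = 16.62 servings → $8.31.
kale only: max(266/82, 7.9/0.9) = 8.778 servings → $7.02.
spinach + kale with both tight: 2.344 servings and 2.786 servings → $3.40.
So the least-cost plan costs $3.40.

$3.40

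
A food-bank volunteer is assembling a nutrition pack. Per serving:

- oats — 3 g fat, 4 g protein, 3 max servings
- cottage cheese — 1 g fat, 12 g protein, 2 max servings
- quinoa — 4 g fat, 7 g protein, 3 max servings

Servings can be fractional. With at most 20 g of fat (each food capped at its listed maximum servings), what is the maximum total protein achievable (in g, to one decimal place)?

53.0 g

Protein per g fat: cottage cheese 12, quinoa 1.75, oats 1.333.
Take 2 servings of cottage cheese: uses 2 g fat, +24.0 g protein (running total 24.0 g).
Take 3 servings of quinoa: uses 12 g fat, +21.0 g protein (running total 45.0 g).
Take 2 servings of oats: uses 6 g fat, +8.0 g protein (running total 53.0 g).
Filling greedily by protein-per-g fat is optimal for one linear limit, giving 53.0 g.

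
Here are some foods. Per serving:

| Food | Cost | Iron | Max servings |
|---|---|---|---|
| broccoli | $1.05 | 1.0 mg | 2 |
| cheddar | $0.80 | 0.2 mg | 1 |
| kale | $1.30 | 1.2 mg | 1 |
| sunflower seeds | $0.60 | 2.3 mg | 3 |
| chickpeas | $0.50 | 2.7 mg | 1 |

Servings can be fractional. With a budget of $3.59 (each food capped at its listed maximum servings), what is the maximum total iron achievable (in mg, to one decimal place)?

10.8 mg

Iron per dollar: chickpeas 5.4, sunflower seeds 3.833, broccoli 0.9524, kale 0.9231, cheddar 0.25.
Take 1 serving of chickpeas: spends $0.50, +2.7 mg iron (running total 2.7 mg).
Take 3 servings of sunflower seeds: spends $1.80, +6.9 mg iron (running total 9.6 mg).
Take 1.229 servings of broccoli: spends $1.29, +1.2 mg iron (running total 10.8 mg).
Greedy by best ratio exhausts the cost allowance optimally: 10.8 mg.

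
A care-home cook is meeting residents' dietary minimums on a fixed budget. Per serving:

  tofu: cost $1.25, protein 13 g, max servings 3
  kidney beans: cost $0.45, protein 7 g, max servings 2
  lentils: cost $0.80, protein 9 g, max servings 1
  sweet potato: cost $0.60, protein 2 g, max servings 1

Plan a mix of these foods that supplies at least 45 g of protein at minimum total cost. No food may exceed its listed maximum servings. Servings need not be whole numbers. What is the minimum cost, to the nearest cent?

Cost per g of protein: kidney beans $0.0643, lentils $0.0889, tofu $0.0962, sweet potato $0.3000.
Take 2 servings of kidney beans: +14.0 g protein for $0.90 (total $0.90, still need 31.0 g).
Take 1 serving of lentils: +9.0 g protein for $0.80 (total $1.70, still need 22.0 g).
Take 1.692 servings of tofu: +22.0 g protein for $2.12 (total $3.82, still need 0.0 g).
Filling from the cheapest source first is optimal under one linear minimum: $3.82.

$3.82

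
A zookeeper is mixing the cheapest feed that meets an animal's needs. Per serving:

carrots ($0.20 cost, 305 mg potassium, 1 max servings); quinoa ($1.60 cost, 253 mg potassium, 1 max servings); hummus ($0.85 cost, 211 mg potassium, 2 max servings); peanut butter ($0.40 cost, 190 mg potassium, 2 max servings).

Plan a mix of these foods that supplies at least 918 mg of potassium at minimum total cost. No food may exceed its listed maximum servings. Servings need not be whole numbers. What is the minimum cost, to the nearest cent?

Cost per mg of potassium: carrots $0.0007, peanut butter $0.0021, hummus $0.0040, quinoa $0.0063.
Take 1 serving of carrots: +305.0 mg potassium for $0.20 (total $0.20, still need 613.0 mg).
Take 2 servings of peanut butter: +380.0 mg potassium for $0.80 (total $1.00, still need 233.0 mg).
Take 1.104 servings of hummus: +233.0 mg potassium for $0.94 (total $1.94, still need 0.0 mg).
Filling from the cheapest source first is optimal under one linear minimum: $1.94.

$1.94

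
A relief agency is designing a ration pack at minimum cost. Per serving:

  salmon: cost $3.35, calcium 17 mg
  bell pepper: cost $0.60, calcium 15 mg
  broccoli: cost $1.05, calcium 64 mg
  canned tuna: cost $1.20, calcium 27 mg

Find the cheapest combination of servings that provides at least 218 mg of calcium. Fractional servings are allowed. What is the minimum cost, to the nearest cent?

Cost per mg of calcium: broccoli $0.0164, bell pepper $0.0400, canned tuna $0.0444, salmon $0.1971.
With no serving limits, use only broccoli: 218 mg / 64 mg = 3.406 servings × $1.05 = $3.58.

$3.58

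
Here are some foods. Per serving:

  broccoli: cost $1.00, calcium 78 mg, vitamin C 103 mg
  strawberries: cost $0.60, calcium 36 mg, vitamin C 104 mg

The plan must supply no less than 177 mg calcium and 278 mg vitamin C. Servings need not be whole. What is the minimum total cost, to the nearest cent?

A basic optimal solution has at most two foods positive. Try each food alone and each pair with both targets met exactly.
broccoli only: max(177/78, 278/103) = 2.699 servings → $2.70.
strawberries only: max(177/36, 278/104) = 4.917 servings → $2.95.
broccoli + strawberries with both tight: 1.907 servings and 0.7841 servings → $2.38.
Cheapest feasible corner: $2.38.

$2.38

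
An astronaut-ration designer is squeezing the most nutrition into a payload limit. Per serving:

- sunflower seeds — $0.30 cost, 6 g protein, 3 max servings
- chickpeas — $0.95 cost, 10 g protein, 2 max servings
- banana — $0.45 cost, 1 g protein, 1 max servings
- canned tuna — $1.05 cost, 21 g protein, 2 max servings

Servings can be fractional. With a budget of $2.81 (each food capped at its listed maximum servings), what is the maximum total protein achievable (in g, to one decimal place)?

Protein per dollar: sunflower seeds 20, canned tuna 20, chickpeas 10.53, banana 2.222.
Take 3 servings of sunflower seeds: spends $0.90, +18.0 g protein (running total 18.0 g).
Take 1.819 servings of canned tuna: spends $1.91, +38.2 g protein (running total 56.2 g).
Filling greedily by protein-per-dollar is optimal for one linear limit, giving 56.2 g.

56.2 g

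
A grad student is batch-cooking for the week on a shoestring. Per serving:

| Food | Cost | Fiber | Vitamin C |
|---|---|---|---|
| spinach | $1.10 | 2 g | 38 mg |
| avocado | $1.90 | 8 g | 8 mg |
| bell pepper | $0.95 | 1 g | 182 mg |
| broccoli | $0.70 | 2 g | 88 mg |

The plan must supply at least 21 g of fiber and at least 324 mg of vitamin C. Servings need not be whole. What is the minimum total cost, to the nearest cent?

A basic optimal solution has at most two foods positive. Try each food alone and each pair with both targets met exactly.
spinach only: max(21/2, 324/38) = 10.5 servings → $11.55.
avocado only: max(21/8, 324/8) = 40.5 servings → $76.95.
bell pepper only: max(21/1, 324/182) = 21 servings → $19.95.
broccoli only: max(21/2, 324/88) = 10.5 servings → $7.35.
spinach + avocado with both tight: 8.417 servings and 0.5208 servings → $10.25.
spinach + bell pepper: intersection lies outside the first quadrant.
spinach + broccoli: the both-tight solution has a negative serving — not a feasible corner.
avocado + bell pepper with both tight: 2.416 servings and 1.674 servings → $6.18.
avocado + broccoli with both tight: 1.744 servings and 3.523 servings → $5.78.
bell pepper + broccoli: the both-tight solution has a negative serving — not a feasible corner.
The minimum over all feasible corners is $5.78.

$5.78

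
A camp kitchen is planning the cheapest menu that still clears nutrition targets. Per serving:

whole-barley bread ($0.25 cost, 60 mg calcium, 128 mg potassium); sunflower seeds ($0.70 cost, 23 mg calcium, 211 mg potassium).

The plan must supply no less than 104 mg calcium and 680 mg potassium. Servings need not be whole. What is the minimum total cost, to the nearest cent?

At the optimum either one food covers both requirements or two foods hit both targets exactly; no other combination can be cheaper.
whole-barley bread only: max(104/60, 680/128) = 5.312 servings → $1.33.
sunflower seeds only: max(104/23, 680/211) = 4.522 servings → $3.17.
whole-barley bread + sunflower seeds with both tight: 0.6488 servings and 2.829 servings → $2.14.
So the least-cost plan costs $1.33.

$1.33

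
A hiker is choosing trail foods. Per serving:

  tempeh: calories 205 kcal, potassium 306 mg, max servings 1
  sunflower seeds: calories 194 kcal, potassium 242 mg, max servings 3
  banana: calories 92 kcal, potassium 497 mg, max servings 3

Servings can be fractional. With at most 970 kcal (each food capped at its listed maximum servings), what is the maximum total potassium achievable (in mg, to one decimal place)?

Potassium per kcal: banana 5.402, tempeh 1.493, sunflower seeds 1.247.
Take 3 servings of banana: uses 276 kcal, +1491.0 mg potassium (running total 1491.0 mg).
Take 1 serving of tempeh: uses 205 kcal, +306.0 mg potassium (running total 1797.0 mg).
Take 2.521 servings of sunflower seeds: uses 489 kcal, +610.0 mg potassium (running total 2407.0 mg).
Filling greedily by potassium-per-kcal is optimal for one linear limit, giving 2407.0 mg.

2407.0 mg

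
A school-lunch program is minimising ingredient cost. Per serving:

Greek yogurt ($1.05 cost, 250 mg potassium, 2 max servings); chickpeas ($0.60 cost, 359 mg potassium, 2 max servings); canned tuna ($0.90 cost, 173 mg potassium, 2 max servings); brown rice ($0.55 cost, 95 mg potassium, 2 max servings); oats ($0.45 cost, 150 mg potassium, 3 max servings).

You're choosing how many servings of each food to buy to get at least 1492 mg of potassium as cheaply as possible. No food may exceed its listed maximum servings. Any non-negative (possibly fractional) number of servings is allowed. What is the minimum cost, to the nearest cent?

$3.91

Cost per mg of potassium: chickpeas $0.0017, oats $0.0030, Greek yogurt $0.0042, canned tuna $0.0052, brown rice $0.0058.
Take 2 servings of chickpeas: +718.0 mg potassium for $1.20 (total $1.20, still need 774.0 mg).
Take 3 servings of oats: +450.0 mg potassium for $1.35 (total $2.55, still need 324.0 mg).
Take 1.296 servings of Greek yogurt: +324.0 mg potassium for $1.36 (total $3.91, still need 0.0 mg).
Greedy by cheapest-per-mg is optimal for a single linear constraint, so the minimum cost is $3.91.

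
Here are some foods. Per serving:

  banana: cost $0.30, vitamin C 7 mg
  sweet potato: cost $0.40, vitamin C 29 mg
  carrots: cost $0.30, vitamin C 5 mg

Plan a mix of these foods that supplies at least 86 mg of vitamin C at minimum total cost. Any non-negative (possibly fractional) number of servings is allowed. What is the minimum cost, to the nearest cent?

Cost per mg of vitamin C: sweet potato $0.0138, banana $0.0429, carrots $0.0600.
With no serving limits, use only sweet potato: 86 mg / 29 mg = 2.966 servings × $0.40 = $1.19.

$1.19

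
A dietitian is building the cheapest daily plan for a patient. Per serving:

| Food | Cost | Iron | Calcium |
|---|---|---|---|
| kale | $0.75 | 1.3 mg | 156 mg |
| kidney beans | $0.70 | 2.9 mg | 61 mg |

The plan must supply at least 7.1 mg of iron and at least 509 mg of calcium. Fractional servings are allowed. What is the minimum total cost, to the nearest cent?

Compare the cost at each extreme point of the feasible region.
kale only: max(7.1/1.3, 509/156) = 5.462 servings → $4.10.
kidney beans only: max(7.1/2.9, 509/61) = 8.344 servings → $5.84.
kale + kidney beans with both tight: 2.795 servings and 1.195 servings → $2.93.
Cheapest feasible corner: $2.93.

$2.93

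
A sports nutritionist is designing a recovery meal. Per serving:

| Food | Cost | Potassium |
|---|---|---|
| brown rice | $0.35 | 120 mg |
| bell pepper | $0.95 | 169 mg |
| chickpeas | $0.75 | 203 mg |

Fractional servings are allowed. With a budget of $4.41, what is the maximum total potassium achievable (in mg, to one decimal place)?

1512.0 mg

Potassium per dollar: brown rice 342.9, chickpeas 270.7, bell pepper 177.9.
With no serving limits, spend the whole cost allowance on brown rice: $4.41 / $0.35 × 120 mg = 1512.0 mg.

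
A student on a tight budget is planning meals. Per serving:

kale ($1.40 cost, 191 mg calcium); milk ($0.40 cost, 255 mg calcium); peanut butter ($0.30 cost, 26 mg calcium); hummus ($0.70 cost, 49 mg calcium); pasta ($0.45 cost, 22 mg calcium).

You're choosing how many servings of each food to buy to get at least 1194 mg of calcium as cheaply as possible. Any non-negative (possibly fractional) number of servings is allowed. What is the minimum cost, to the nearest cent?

$1.87

Cost per mg of calcium: milk $0.0016, kale $0.0073, peanut butter $0.0115, hummus $0.0143, pasta $0.0205.
With no serving limits, use only milk: 1194 mg / 255 mg = 4.682 servings × $0.40 = $1.87.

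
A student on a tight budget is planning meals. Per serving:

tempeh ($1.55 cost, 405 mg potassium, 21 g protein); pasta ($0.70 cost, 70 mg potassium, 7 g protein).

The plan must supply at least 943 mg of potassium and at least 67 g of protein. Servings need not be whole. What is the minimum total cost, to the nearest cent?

An LP optimum is at a vertex; with two nutrient constraints at most two foods are used. Check each candidate.
tempeh only: max(943/405, 67/21) = 3.19 servings → $4.95.
pasta only: max(943/70, 67/7) = 13.47 servings → $9.43.
tempeh + pasta with both tight: 1.4 servings and 5.371 servings → $5.93.
Cheapest feasible corner: $4.95.

$4.95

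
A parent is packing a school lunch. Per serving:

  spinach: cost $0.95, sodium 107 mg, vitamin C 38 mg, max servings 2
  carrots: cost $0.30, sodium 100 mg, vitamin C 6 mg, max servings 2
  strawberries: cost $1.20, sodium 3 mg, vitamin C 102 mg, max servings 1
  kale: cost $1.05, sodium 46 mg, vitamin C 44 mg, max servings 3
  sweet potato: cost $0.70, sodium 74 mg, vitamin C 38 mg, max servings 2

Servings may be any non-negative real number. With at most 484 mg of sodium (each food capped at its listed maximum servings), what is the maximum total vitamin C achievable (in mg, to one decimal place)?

379.3 mg

Vitamin C per mg sodium: strawberries 34, kale 0.9565, sweet potato 0.5135, spinach 0.3551, carrots 0.06.
Take 1 serving of strawberries: uses 3 mg sodium, +102.0 mg vitamin C (running total 102.0 mg).
Take 3 servings of kale: uses 138 mg sodium, +132.0 mg vitamin C (running total 234.0 mg).
Take 2 servings of sweet potato: uses 148 mg sodium, +76.0 mg vitamin C (running total 310.0 mg).
Take 1.822 servings of spinach: uses 195 mg sodium, +69.3 mg vitamin C (running total 379.3 mg).
Greedy by best ratio exhausts the sodium allowance optimally: 379.3 mg.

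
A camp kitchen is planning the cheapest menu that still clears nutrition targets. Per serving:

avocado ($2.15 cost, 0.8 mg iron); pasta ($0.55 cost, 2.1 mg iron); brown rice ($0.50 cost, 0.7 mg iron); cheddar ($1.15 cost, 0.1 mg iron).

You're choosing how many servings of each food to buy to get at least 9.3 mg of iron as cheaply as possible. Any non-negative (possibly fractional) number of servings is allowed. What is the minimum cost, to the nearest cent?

$2.44

Cost per mg of iron: pasta $0.2619, brown rice $0.7143, avocado $2.6875, cheddar $11.5000.
With no serving limits, use only pasta: 9.3 mg / 2.1 mg = 4.429 servings × $0.55 = $2.44.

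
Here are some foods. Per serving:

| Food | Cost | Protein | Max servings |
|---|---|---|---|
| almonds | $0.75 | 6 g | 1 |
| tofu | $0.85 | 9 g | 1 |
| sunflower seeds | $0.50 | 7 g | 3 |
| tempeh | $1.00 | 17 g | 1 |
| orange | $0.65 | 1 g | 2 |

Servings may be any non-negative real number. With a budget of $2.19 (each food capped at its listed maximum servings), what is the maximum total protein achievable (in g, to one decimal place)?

Protein per dollar: tempeh 17, sunflower seeds 14, tofu 10.59, almonds 8, orange 1.538.
Take 1 serving of tempeh: spends $1.00, +17.0 g protein (running total 17.0 g).
Take 2.38 servings of sunflower seeds: spends $1.19, +16.7 g protein (running total 33.7 g).
Greedy by best ratio exhausts the cost allowance optimally: 33.7 g.

33.7 g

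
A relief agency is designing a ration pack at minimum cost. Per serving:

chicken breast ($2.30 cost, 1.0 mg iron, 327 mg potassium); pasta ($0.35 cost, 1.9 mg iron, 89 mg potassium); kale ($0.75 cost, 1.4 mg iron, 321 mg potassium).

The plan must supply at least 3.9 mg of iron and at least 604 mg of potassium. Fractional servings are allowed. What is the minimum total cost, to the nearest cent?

$1.53

Check every corner: each single food scaled to meet both minima, and each pair solved so both constraints bind.
chicken breast only: max(3.9/1.0, 604/327) = 3.9 servings → $8.97.
pasta only: max(3.9/1.9, 604/89) = 6.787 servings → $2.38.
kale only: max(3.9/1.4, 604/321) = 2.786 servings → $2.09.
chicken breast + pasta with both tight: 1.504 servings and 1.261 servings → $3.90.
chicken breast + kale: intersection lies outside the first quadrant.
pasta + kale with both tight: 0.8372 servings and 1.649 servings → $1.53.
Cheapest feasible corner: $1.53.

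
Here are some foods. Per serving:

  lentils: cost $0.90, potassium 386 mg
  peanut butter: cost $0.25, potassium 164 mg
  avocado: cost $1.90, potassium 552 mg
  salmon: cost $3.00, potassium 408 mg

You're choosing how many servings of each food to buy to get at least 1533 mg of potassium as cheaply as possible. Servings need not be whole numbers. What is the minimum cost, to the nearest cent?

$2.34

Cost per mg of potassium: peanut butter $0.0015, lentils $0.0023, avocado $0.0034, salmon $0.0074.
With no serving limits, use only peanut butter: 1533 mg / 164 mg = 9.348 servings × $0.25 = $2.34.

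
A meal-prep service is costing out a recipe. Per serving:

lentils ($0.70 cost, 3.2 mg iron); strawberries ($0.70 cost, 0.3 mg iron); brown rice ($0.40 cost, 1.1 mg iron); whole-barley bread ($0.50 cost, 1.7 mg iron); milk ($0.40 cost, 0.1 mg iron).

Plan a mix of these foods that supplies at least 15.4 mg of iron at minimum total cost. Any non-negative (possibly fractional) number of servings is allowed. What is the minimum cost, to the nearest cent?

Cost per mg of iron: lentils $0.2188, whole-barley bread $0.2941, brown rice $0.3636, strawberries $2.3333, milk $4.0000.
With no serving limits, use only lentils: 15.4 mg / 3.2 mg = 4.812 servings × $0.70 = $3.37.

$3.37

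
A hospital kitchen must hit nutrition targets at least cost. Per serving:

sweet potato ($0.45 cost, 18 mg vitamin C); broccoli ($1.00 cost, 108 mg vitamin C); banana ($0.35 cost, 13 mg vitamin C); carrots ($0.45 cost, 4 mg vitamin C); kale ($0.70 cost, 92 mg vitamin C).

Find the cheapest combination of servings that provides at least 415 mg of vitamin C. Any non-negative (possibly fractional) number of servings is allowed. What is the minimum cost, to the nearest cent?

$3.16

Cost per mg of vitamin C: kale $0.0076, broccoli $0.0093, sweet potato $0.0250, banana $0.0269, carrots $0.1125.
With no serving limits, use only kale: 415 mg / 92 mg = 4.511 servings × $0.70 = $3.16.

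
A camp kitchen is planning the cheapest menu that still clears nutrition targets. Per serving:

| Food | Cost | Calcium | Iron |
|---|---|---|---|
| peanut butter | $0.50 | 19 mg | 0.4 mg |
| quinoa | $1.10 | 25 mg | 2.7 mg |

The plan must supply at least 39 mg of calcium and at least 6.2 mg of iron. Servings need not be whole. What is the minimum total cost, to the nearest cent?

With two linear requirements the optimum uses one or two foods; enumerate the corners.
peanut butter only: max(39/19, 6.2/0.4) = 15.5 servings → $7.75.
quinoa only: max(39/25, 6.2/2.7) = 2.296 servings → $2.53.
peanut butter + quinoa: intersection lies outside the first quadrant.
So the least-cost plan costs $2.53.

$2.53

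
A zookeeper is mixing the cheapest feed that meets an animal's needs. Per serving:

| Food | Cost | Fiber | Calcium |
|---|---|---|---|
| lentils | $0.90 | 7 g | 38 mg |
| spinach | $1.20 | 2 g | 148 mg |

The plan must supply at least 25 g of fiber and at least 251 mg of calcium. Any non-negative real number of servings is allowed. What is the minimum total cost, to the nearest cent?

$4.01

An LP optimum is at a vertex; with two nutrient constraints at most two foods are used. Check each candidate.
lentils only: max(25/7, 251/38) = 6.605 servings → $5.94.
spinach only: max(25/2, 251/148) = 12.5 servings → $15.00.
lentils + spinach with both tight: 3.331 servings and 0.8406 servings → $4.01.
Cheapest feasible corner: $4.01.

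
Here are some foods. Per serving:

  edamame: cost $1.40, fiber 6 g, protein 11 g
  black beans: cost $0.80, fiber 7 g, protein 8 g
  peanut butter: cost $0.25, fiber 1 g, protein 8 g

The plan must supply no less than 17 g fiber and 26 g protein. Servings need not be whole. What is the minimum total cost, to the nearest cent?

For a min-cost LP with two ≥-constraints, a basic feasible solution has at most two positive variables.
edamame only: max(17/6, 26/11) = 2.833 servings → $3.97.
black beans only: max(17/7, 26/8) = 3.25 servings → $2.60.
peanut butter only: max(17/1, 26/8) = 17 servings → $4.25.
edamame + black beans with both tight: 1.586 servings and 1.069 servings → $3.08.
edamame + peanut butter: the both-tight solution has a negative serving — not a feasible corner.
black beans + peanut butter with both tight: 2.292 servings and 0.9583 servings → $2.07.
So the least-cost plan costs $2.07.

$2.07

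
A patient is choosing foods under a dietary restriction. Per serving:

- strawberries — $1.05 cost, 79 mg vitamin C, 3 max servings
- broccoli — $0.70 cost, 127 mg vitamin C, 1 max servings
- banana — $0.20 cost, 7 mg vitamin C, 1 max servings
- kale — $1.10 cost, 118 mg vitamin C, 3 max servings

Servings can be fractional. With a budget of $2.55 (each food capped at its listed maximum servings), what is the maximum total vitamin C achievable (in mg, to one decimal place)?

325.5 mg

Vitamin C per dollar: broccoli 181.4, kale 107.3, strawberries 75.24, banana 35.
Take 1 serving of broccoli: spends $0.70, +127.0 mg vitamin C (running total 127.0 mg).
Take 1.682 servings of kale: spends $1.85, +198.5 mg vitamin C (running total 325.5 mg).
Greedy by best ratio exhausts the cost allowance optimally: 325.5 mg.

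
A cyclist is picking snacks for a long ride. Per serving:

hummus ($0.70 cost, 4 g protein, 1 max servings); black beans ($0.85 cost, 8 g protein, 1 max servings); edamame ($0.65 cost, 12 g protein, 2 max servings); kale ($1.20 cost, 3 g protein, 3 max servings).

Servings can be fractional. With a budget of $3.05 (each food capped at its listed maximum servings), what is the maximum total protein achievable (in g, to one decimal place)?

Protein per dollar: edamame 18.46, black beans 9.412, hummus 5.714, kale 2.5.
Take 2 servings of edamame: spends $1.30, +24.0 g protein (running total 24.0 g).
Take 1 serving of black beans: spends $0.85, +8.0 g protein (running total 32.0 g).
Take 1 serving of hummus: spends $0.70, +4.0 g protein (running total 36.0 g).
Take 0.1667 servings of kale: spends $0.20, +0.5 g protein (running total 36.5 g).
Filling greedily by protein-per-dollar is optimal for one linear limit, giving 36.5 g.

36.5 g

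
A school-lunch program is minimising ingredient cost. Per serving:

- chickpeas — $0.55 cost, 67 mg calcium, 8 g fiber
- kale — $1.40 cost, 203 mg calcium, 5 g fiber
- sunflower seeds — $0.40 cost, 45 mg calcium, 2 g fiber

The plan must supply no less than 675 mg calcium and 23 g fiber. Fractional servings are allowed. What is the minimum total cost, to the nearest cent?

Compare the cost at each extreme point of the feasible region.
chickpeas only: max(675/67, 23/8) = 10.07 servings → $5.54.
kale only: max(675/203, 23/5) = 4.6 servings → $6.44.
sunflower seeds only: max(675/45, 23/2) = 15 servings → $6.00.
chickpeas + kale with both tight: 1.004 servings and 2.994 servings → $4.74.
chickpeas + sunflower seeds with both targets exact would need a negative amount; discard.
kale + sunflower seeds with both tight: 1.74 servings and 7.149 servings → $5.30.
Cheapest feasible corner: $4.74.

$4.74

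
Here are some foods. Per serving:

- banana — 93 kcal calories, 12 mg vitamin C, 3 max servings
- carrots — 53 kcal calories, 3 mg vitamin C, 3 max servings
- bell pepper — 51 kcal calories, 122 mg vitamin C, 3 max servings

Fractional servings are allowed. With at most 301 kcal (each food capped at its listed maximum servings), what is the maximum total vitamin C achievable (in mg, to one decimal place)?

385.1 mg

Vitamin C per kcal: bell pepper 2.392, banana 0.129, carrots 0.0566.
Take 3 servings of bell pepper: uses 153 kcal, +366.0 mg vitamin C (running total 366.0 mg).
Take 1.591 servings of banana: uses 148 kcal, +19.1 mg vitamin C (running total 385.1 mg).
Greedy by best ratio exhausts the calories allowance optimally: 385.1 mg.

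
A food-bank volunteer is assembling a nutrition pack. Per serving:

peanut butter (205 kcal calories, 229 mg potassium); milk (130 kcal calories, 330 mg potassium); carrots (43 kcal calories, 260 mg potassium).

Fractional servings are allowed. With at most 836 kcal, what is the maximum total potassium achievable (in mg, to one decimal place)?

Potassium per kcal: carrots 6.047, milk 2.538, peanut butter 1.117.
With no serving limits, spend the whole calories allowance on carrots: 836 kcal / 43 kcal × 260 mg = 5054.9 mg.

5054.9 mg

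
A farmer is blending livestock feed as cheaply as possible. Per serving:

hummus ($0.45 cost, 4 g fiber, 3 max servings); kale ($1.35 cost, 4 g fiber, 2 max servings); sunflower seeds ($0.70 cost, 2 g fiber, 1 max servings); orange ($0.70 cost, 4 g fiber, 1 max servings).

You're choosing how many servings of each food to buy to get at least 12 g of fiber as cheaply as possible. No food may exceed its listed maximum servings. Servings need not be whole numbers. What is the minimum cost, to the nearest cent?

$1.35

Cost per g of fiber: hummus $0.1125, orange $0.1750, kale $0.3375, sunflower seeds $0.3500.
Take 3 servings of hummus: +12.0 g fiber for $1.35 (total $1.35, still need 0.0 g).
Filling from the cheapest source first is optimal under one linear minimum: $1.35.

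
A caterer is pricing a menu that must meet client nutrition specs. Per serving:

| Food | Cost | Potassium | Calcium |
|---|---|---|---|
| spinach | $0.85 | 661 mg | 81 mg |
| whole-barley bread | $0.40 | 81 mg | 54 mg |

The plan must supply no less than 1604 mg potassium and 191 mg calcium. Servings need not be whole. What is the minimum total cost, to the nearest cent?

$2.06

For a min-cost LP with two ≥-constraints, a basic feasible solution has at most two positive variables.
spinach only: max(1604/661, 191/81) = 2.427 servings → $2.06.
whole-barley bread only: max(1604/81, 191/54) = 19.8 servings → $7.92.
spinach + whole-barley bread: intersection lies outside the first quadrant.
Cheapest feasible corner: $2.06.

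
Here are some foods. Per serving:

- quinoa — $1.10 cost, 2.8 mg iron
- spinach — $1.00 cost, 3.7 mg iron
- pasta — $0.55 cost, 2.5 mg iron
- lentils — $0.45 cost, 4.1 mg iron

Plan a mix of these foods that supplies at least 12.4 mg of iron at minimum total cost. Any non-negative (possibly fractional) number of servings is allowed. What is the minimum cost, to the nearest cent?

Cost per mg of iron: lentils $0.1098, pasta $0.2200, spinach $0.2703, quinoa $0.3929.
With no serving limits, use only lentils: 12.4 mg / 4.1 mg = 3.024 servings × $0.45 = $1.36.

$1.36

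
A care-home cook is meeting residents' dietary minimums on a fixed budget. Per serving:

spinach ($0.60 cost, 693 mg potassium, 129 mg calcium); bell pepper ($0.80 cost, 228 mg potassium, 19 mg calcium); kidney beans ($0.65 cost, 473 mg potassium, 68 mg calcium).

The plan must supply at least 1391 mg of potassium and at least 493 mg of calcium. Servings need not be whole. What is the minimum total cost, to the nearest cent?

The cheapest plan sits at a corner of the feasible region — with two constraints it uses at most two foods.
spinach only: max(1391/693, 493/129) = 3.822 servings → $2.29.
bell pepper only: max(1391/228, 493/19) = 25.95 servings → $20.76.
kidney beans only: max(1391/473, 493/68) = 7.25 servings → $4.71.
spinach + bell pepper: the both-tight solution has a negative serving — not a feasible corner.
spinach + kidney beans: intersection lies outside the first quadrant.
bell pepper + kidney beans with both targets exact would need a negative amount; discard.
So the least-cost plan costs $2.29.

$2.29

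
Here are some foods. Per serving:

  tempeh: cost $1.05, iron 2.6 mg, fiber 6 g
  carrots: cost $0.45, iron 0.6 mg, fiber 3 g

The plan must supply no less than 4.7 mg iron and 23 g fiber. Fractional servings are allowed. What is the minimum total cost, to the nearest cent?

For a min-cost LP with two ≥-constraints, a basic feasible solution has at most two positive variables.
tempeh only: max(4.7/2.6, 23/6) = 3.833 servings → $4.03.
carrots only: max(4.7/0.6, 23/3) = 7.833 servings → $3.52.
tempeh + carrots with both tight: 0.07143 servings and 7.524 servings → $3.46.
So the least-cost plan costs $3.46.

$3.46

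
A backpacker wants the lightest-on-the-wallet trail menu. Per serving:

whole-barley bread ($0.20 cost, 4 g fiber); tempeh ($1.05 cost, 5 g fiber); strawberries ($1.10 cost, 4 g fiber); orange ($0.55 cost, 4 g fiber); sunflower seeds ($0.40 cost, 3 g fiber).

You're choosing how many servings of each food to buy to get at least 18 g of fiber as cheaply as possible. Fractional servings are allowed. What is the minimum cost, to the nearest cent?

Cost per g of fiber: whole-barley bread $0.0500, sunflower seeds $0.1333, orange $0.1375, tempeh $0.2100, strawberries $0.2750.
With no serving limits, use only whole-barley bread: 18 g / 4 g = 4.5 servings × $0.20 = $0.90.

$0.90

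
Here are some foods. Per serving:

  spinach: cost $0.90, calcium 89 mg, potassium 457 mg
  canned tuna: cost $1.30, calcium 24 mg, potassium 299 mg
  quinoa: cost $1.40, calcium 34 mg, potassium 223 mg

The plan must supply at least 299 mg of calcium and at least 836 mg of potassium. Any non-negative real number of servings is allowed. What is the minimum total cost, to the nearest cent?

Two binding constraints pin down two serving amounts, so the optimal mix uses at most two foods. The candidates are each food alone (scaled to the tighter of calcium/potassium) and each pair with both constraints tight.
spinach only: max(299/89, 836/457) = 3.36 servings → $3.02.
canned tuna only: max(299/24, 836/299) = 12.46 servings → $16.20.
quinoa only: max(299/34, 836/223) = 8.794 servings → $12.31.
spinach + canned tuna: the both-tight solution has a negative serving — not a feasible corner.
spinach + quinoa: intersection lies outside the first quadrant.
canned tuna + quinoa: intersection lies outside the first quadrant.
The minimum over all feasible corners is $3.02.

$3.02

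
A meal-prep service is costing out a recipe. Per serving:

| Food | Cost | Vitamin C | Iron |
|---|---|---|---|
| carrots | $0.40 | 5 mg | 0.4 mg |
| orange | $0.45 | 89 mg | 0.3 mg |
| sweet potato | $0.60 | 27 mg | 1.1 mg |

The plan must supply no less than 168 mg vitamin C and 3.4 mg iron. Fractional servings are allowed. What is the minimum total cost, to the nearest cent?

This is a tiny linear program; its minimum lies at a vertex of the feasible set. List the vertices and price them.
carrots only: max(168/5, 3.4/0.4) = 33.6 servings → $13.44.
orange only: max(168/89, 3.4/0.3) = 11.33 servings → $5.10.
sweet potato only: max(168/27, 3.4/1.1) = 6.222 servings → $3.73.
carrots + orange with both tight: 7.396 servings and 1.472 servings → $3.62.
carrots + sweet potato with both targets exact would need a negative amount; discard.
orange + sweet potato with both tight: 1.036 servings and 2.808 servings → $2.15.
Cheapest feasible corner: $2.15.

$2.15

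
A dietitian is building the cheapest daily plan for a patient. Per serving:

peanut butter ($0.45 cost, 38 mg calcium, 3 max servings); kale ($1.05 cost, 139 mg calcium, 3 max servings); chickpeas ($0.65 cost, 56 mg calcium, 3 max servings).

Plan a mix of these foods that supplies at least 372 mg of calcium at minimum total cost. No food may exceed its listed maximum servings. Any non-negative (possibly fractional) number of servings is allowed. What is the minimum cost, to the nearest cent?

Cost per mg of calcium: kale $0.0076, chickpeas $0.0116, peanut butter $0.0118.
Take 2.676 servings of kale: +372.0 mg calcium for $2.81 (total $2.81, still need 0.0 mg).
Greedy by cheapest-per-mg is optimal for a single linear constraint, so the minimum cost is $2.81.

$2.81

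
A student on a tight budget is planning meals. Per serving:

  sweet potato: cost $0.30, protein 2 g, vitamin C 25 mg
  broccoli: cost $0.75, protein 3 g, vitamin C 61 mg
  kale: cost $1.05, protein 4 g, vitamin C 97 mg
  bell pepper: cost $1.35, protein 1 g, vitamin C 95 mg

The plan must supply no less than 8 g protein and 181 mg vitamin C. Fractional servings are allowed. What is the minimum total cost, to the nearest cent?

This is a tiny linear program; its minimum lies at a vertex of the feasible set. List the vertices and price them.
sweet potato only: max(8/2, 181/25) = 7.24 servings → $2.17.
broccoli only: max(8/3, 181/61) = 2.967 servings → $2.23.
kale only: max(8/4, 181/97) = 2 servings → $2.10.
bell pepper only: max(8/1, 181/95) = 8 servings → $10.80.
sweet potato + broccoli with both targets exact would need a negative amount; discard.
sweet potato + kale with both tight: 0.5532 servings and 1.723 servings → $1.98.
sweet potato + bell pepper with both tight: 3.509 servings and 0.9818 servings → $2.38.
broccoli + kale with both tight: 1.106 servings and 1.17 servings → $2.06.
broccoli + bell pepper with both tight: 2.585 servings and 0.2455 servings → $2.27.
kale + bell pepper: the both-tight solution has a negative serving — not a feasible corner.
The minimum over all feasible corners is $1.98.

$1.98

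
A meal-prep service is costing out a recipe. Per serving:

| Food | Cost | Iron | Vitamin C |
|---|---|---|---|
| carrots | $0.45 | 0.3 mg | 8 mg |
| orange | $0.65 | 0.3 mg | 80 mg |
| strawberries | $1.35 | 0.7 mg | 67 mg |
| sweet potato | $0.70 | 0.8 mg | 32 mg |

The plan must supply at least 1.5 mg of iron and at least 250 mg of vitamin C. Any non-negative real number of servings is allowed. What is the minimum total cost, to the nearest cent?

With two linear requirements the optimum uses one or two foods; enumerate the corners.
carrots only: max(1.5/0.3, 250/8) = 31.25 servings → $14.06.
orange only: max(1.5/0.3, 250/80) = 5 servings → $3.25.
strawberries only: max(1.5/0.7, 250/67) = 3.731 servings → $5.04.
sweet potato only: max(1.5/0.8, 250/32) = 7.812 servings → $5.47.
carrots + orange with both tight: 2.083 servings and 2.917 servings → $2.83.
carrots + strawberries with both targets exact would need a negative amount; discard.
carrots + sweet potato: intersection lies outside the first quadrant.
orange + strawberries with both tight: 2.075 servings and 1.253 servings → $3.04.
orange + sweet potato with both tight: 2.794 servings and 0.8272 servings → $2.40.
strawberries + sweet potato with both targets exact would need a negative amount; discard.
So the least-cost plan costs $2.40.

$2.40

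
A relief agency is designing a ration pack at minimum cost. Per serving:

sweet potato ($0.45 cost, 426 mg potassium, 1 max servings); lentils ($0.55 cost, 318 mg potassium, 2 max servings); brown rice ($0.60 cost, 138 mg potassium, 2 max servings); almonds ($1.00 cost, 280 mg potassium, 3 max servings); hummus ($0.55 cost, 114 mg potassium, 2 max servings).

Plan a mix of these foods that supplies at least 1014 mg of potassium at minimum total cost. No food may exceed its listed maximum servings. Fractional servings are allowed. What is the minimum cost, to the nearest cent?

Cost per mg of potassium: sweet potato $0.0011, lentils $0.0017, almonds $0.0036, brown rice $0.0043, hummus $0.0048.
Take 1 serving of sweet potato: +426.0 mg potassium for $0.45 (total $0.45, still need 588.0 mg).
Take 1.849 servings of lentils: +588.0 mg potassium for $1.02 (total $1.47, still need 0.0 mg).
Filling from the cheapest source first is optimal under one linear minimum: $1.47.

$1.47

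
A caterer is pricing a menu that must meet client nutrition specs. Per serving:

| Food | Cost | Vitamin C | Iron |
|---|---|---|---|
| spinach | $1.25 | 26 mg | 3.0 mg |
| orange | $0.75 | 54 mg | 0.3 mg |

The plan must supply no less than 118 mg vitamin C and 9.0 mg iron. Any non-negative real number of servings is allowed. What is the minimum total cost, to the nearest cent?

With two linear requirements the optimum uses one or two foods; enumerate the corners.
spinach only: max(118/26, 9.0/3.0) = 4.538 servings → $5.67.
orange only: max(118/54, 9.0/0.3) = 30 servings → $22.50.
spinach + orange with both tight: 2.922 servings and 0.7782 servings → $4.24.
Cheapest feasible corner: $4.24.

$4.24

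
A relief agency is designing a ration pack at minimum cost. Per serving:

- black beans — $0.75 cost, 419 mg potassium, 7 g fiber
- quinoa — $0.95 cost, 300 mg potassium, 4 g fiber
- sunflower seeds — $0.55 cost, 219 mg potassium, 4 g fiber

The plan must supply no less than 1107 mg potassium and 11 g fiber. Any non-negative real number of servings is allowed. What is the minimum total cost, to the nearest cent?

$1.98

An LP optimum is at a vertex; with two nutrient constraints at most two foods are used. Check each candidate.
black beans only: max(1107/419, 11/7) = 2.642 servings → $1.98.
quinoa only: max(1107/300, 11/4) = 3.69 servings → $3.51.
sunflower seeds only: max(1107/219, 11/4) = 5.055 servings → $2.78.
black beans + quinoa with both targets exact would need a negative amount; discard.
black beans + sunflower seeds: intersection lies outside the first quadrant.
quinoa + sunflower seeds: the both-tight solution has a negative serving — not a feasible corner.
So the least-cost plan costs $1.98.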